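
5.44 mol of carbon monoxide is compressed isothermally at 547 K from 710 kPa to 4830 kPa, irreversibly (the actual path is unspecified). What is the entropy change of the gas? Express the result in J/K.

Entropy is a state function, so ΔS_gas depends only on the end states.
For an isothermal ideal gas ΔS_gas = nR ln(P₁/P₂) = 5.44 × 8.314 × ln(710/4830) = -86.7 J/K.

ΔS_gas = -86.7 J/K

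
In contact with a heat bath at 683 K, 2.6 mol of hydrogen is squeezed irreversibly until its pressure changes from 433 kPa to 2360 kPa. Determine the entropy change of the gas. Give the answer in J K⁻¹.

ΔS_gas = -36.7 J/K

Entropy is a state function, so ΔS_gas depends only on the end states.
For an isothermal ideal gas ΔS_gas = nR ln(P₁/P₂) = 2.6 × 8.314 × ln(433/2360) = -36.7 J/K.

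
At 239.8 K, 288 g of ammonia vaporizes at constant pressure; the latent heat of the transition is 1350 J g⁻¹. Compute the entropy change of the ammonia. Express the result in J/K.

ΔS = 1620 J/K

Heat absorbed by the substance: Q = mL = 288 × 1350 = 388800 J.
At constant T, ΔS = Q_rev/T = 388800 / 239.8 = 1620 J/K.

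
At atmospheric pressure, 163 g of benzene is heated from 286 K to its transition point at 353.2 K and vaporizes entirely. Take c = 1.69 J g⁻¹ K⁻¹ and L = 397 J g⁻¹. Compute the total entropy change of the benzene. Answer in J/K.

Warming step: ΔS₁ = m c ln(T_tr/T_i) = 163 × 1.69 × ln(353.2/286) = 58.14 J/K.
Phase change: ΔS₂ = +mL/T_tr = 163 × 397 / 353.2 = 183.2 J/K.
ΔS_total = (58.14) + (183.2) = 241 J/K.

ΔS = 241 J/K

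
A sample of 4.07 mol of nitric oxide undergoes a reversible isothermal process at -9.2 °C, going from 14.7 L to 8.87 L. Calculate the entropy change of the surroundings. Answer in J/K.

ΔS_surr = 17.1 J/K

For an isothermal ideal gas ΔS_gas = nR ln(V₂/V₁) = 4.07 × 8.314 × ln(8.87/14.7) = -17.1 J/K.
The process is reversible, so ΔS_surr = −ΔS_gas = 17.1 J/K and ΔS_universe = 0.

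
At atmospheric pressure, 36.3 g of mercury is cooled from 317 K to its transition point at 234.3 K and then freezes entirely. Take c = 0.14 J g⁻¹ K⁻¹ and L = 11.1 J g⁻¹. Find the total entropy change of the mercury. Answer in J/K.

ΔS = -3.26 J/K

Cooling step: ΔS₁ = m c ln(T_tr/T_i) = 36.3 × 0.14 × ln(234.3/317) = -1.536 J/K.
Phase change: ΔS₂ = −mL/T_tr = −36.3 × 11.1 / 234.3 = -1.72 J/K.
ΔS_total = (-1.536) + (-1.72) = -3.26 J/K.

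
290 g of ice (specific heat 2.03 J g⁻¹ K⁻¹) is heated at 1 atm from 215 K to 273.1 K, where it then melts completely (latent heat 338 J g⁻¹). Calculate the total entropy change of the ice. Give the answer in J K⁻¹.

ΔS = 500 J/K

Warming step: ΔS₁ = m c ln(T_tr/T_i) = 290 × 2.03 × ln(273.1/215) = 140.8 J/K.
Phase change: ΔS₂ = +mL/T_tr = 290 × 338 / 273.1 = 358.9 J/K.
ΔS_total = (140.8) + (358.9) = 500 J/K.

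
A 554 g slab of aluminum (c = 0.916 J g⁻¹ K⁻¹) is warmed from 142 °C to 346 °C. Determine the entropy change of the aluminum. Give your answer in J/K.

In kelvin: T₁ = 415.15 K, T₂ = 619.15 K. ΔS = ∫dQ_rev/T = m c ln(T₂/T₁) = 554 × 0.916 × ln(619.15/415.15) = 203 J/K.

ΔS = 203 J/K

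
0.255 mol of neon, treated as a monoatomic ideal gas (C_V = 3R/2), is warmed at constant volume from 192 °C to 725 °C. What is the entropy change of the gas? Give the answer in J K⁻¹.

ΔS = 2.43 J/K

In kelvin: T₁ = 465.15 K, T₂ = 998.15 K. At constant volume, ΔS = nC_V ln(T₂/T₁) with C_V = 3R/2 = 12.47 J mol⁻¹ K⁻¹.
ΔS = 0.255 × 12.47 × ln(998.15/465.15) = 2.43 J/K.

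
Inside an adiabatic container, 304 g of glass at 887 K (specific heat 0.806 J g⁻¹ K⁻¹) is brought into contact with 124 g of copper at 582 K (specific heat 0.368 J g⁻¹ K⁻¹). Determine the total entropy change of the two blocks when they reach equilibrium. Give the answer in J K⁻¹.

Energy balance: T_f = (m₁c₁T₁ + m₂c₂T₂)/(m₁c₁ + m₂c₂) = 839.12 K.
ΔS₁ = m₁c₁ ln(T_f/T₁) = 245.024 × ln(839.12/887) = -13.6 J/K.
ΔS₂ = m₂c₂ ln(T_f/T₂) = 45.632 × ln(839.12/582) = 16.7 J/K.
ΔS_total = -13.6 + 16.7 = 3.1 J/K.

ΔS_total = 3.1 J/K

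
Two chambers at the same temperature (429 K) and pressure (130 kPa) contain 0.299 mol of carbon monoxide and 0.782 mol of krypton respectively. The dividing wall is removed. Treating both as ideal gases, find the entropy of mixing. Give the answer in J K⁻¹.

ΔS_mix = 5.3 J/K

Mole fractions: x_A = 0.299/1.08 = 0.277, x_B = 0.723.
ΔS_mix = −R(n_A ln x_A + n_B ln x_B) = −8.314 × (0.299 ln 0.277 + 0.782 ln 0.723) = 5.3 J/K.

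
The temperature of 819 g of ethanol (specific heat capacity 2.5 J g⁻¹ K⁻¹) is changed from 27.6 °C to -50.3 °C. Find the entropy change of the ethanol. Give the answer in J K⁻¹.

ΔS = -614 J/K

In kelvin: T₁ = 300.75 K, T₂ = 222.85 K. ΔS = ∫dQ_rev/T = m c ln(T₂/T₁) = 819 × 2.5 × ln(222.85/300.75) = -614 J/K.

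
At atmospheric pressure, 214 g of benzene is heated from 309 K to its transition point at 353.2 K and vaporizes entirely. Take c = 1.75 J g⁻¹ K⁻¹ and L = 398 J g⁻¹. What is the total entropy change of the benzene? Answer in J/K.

Warming step: ΔS₁ = m c ln(T_tr/T_i) = 214 × 1.75 × ln(353.2/309) = 50.07 J/K.
Phase change: ΔS₂ = +mL/T_tr = 214 × 398 / 353.2 = 241.1 J/K.
ΔS_total = (50.07) + (241.1) = 291 J/K.

ΔS = 291 J/K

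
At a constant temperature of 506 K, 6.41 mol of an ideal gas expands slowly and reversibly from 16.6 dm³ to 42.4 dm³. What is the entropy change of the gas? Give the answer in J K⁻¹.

ΔS_gas = 50 J/K

For an isothermal ideal gas ΔS_gas = nR ln(V₂/V₁) = 6.41 × 8.314 × ln(42.4/16.6) = 50 J/K.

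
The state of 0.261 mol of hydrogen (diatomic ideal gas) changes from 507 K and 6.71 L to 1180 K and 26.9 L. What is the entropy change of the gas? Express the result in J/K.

Entropy is a state function: ΔS = nC_V ln(T₂/T₁) + nR ln(V₂/V₁), with C_V = 5R/2 = 20.79 J mol⁻¹ K⁻¹ for a diatomic ideal gas.
ΔS = 0.261 × [20.79 × ln(1180/507) + 8.314 × ln(26.9/6.71)] = 7.6 J/K.

ΔS = 7.6 J/K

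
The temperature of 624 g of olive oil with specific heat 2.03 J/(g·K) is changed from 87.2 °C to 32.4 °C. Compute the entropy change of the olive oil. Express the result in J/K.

In kelvin: T₁ = 360.35 K, T₂ = 305.55 K. ΔS = ∫dQ_rev/T = m c ln(T₂/T₁) = 624 × 2.03 × ln(305.55/360.35) = -209 J/K.

ΔS = -209 J/K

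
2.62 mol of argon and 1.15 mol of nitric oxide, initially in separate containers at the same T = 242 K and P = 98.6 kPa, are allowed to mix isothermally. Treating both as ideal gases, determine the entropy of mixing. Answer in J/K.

Mole fractions: x_A = 2.62/3.77 = 0.695, x_B = 0.305.
ΔS_mix = −R(n_A ln x_A + n_B ln x_B) = −8.314 × (2.62 ln 0.695 + 1.15 ln 0.305) = 19.3 J/K.

ΔS_mix = 19.3 J/K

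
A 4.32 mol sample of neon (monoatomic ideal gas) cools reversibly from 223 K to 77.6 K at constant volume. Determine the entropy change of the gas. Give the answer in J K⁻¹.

At constant volume, ΔS = nC_V ln(T₂/T₁) with C_V = 3R/2 = 12.47 J mol⁻¹ K⁻¹.
ΔS = 4.32 × 12.47 × ln(77.6/223) = -56.9 J/K.

ΔS = -56.9 J/K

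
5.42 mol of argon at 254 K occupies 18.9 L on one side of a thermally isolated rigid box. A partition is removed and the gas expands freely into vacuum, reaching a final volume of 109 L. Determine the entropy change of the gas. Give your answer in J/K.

For an ideal gas in free expansion Q = 0 and W = 0, so T is unchanged.
Entropy is a state function; using a reversible isothermal path, ΔS_gas = nR ln(V₂/V₁) = 5.42 × 8.314 × ln(109/18.9) = 79 J/K.

ΔS_gas = 79 J/K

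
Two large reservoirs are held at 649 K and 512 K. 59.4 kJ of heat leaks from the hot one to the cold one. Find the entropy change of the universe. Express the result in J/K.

ΔS_hot = −Q/T_H = −59400/649 = -91.53 J/K and ΔS_cold = +Q/T_C = 59400/512 = 116 J/K.
ΔS_total = -91.53 + 116 = 24.5 J/K, positive as the second law requires.

ΔS_total = 24.5 J/K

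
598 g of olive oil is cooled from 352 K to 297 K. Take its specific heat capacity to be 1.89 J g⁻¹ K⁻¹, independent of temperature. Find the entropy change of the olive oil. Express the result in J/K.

ΔS = -192 J/K

ΔS = ∫dQ_rev/T = m c ln(T₂/T₁) = 598 × 1.89 × ln(297/352) = -192 J/K.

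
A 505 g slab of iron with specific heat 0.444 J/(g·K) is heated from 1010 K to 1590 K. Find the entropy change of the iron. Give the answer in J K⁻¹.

ΔS = 102 J/K

ΔS = ∫dQ_rev/T = m c ln(T₂/T₁) = 505 × 0.444 × ln(1590/1010) = 102 J/K.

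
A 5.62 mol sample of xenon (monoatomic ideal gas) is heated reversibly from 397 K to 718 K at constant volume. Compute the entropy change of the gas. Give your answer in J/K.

ΔS = 41.5 J/K

At constant volume, ΔS = nC_V ln(T₂/T₁) with C_V = 3R/2 = 12.47 J mol⁻¹ K⁻¹.
ΔS = 5.62 × 12.47 × ln(718/397) = 41.5 J/K.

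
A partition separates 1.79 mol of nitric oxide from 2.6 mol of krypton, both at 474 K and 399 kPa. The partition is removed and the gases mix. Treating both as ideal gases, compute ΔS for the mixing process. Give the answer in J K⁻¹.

Mole fractions: x_A = 1.79/4.39 = 0.408, x_B = 0.592.
ΔS_mix = −R(n_A ln x_A + n_B ln x_B) = −8.314 × (1.79 ln 0.408 + 2.6 ln 0.592) = 24.7 J/K.

ΔS_mix = 24.7 J/K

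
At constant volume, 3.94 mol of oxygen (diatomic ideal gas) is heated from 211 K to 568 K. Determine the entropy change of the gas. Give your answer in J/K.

At constant volume, ΔS = nC_V ln(T₂/T₁) with C_V = 5R/2 = 20.79 J mol⁻¹ K⁻¹.
ΔS = 3.94 × 20.79 × ln(568/211) = 81.1 J/K.

ΔS = 81.1 J/K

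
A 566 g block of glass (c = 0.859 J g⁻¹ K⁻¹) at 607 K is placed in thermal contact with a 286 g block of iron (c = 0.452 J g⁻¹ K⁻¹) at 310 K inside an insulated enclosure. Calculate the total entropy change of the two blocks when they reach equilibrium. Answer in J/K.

Energy balance: T_f = (m₁c₁T₁ + m₂c₂T₂)/(m₁c₁ + m₂c₂) = 544.62 K.
ΔS₁ = m₁c₁ ln(T_f/T₁) = 486.194 × ln(544.62/607) = -52.72 J/K.
ΔS₂ = m₂c₂ ln(T_f/T₂) = 129.272 × ln(544.62/310) = 72.85 J/K.
ΔS_total = -52.72 + 72.85 = 20.1 J/K.

ΔS_total = 20.1 J/K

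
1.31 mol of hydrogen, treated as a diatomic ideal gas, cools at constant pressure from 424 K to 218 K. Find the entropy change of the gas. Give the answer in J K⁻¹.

ΔS = -25.4 J/K

At constant pressure, ΔS = nC_p ln(T₂/T₁) with C_p = 7R/2 = 29.1 J mol⁻¹ K⁻¹.
ΔS = 1.31 × 29.1 × ln(218/424) = -25.4 J/K.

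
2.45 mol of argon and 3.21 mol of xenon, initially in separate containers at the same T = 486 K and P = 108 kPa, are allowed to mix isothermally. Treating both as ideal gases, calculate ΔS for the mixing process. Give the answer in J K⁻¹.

ΔS_mix = 32.2 J/K

Mole fractions: x_A = 2.45/5.66 = 0.433, x_B = 0.567.
ΔS_mix = −R(n_A ln x_A + n_B ln x_B) = −8.314 × (2.45 ln 0.433 + 3.21 ln 0.567) = 32.2 J/K.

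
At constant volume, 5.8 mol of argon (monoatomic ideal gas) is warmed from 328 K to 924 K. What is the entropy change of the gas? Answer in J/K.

ΔS = 74.9 J/K

At constant volume, ΔS = nC_V ln(T₂/T₁) with C_V = 3R/2 = 12.47 J mol⁻¹ K⁻¹.
ΔS = 5.8 × 12.47 × ln(924/328) = 74.9 J/K.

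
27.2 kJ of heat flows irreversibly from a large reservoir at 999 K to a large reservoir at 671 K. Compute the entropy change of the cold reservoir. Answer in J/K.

ΔS_cold = 40.5 J/K

The cold reservoir gains heat Q, so ΔS_cold = +Q/T_C = 27200/671 = 40.5 J/K.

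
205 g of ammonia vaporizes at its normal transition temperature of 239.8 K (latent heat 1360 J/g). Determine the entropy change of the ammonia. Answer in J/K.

Heat absorbed by the substance: Q = mL = 205 × 1360 = 278800 J.
At constant T, ΔS = Q_rev/T = 278800 / 239.8 = 1160 J/K.

ΔS = 1160 J/K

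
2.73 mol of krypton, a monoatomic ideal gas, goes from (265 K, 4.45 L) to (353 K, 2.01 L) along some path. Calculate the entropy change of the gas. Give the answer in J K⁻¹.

Entropy is a state function: ΔS = nC_V ln(T₂/T₁) + nR ln(V₂/V₁), with C_V = 3R/2 = 12.47 J mol⁻¹ K⁻¹ for a monoatomic ideal gas.
ΔS = 2.73 × [12.47 × ln(353/265) + 8.314 × ln(2.01/4.45)] = -8.28 J/K.

ΔS = -8.28 J/K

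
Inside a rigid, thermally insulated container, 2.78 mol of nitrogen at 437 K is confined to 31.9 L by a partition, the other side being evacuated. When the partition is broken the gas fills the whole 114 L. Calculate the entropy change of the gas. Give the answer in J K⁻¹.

ΔS_gas = 29.4 J/K

No heat is exchanged and no work is done, so the ideal-gas temperature stays constant.
Entropy is a state function; using a reversible isothermal path, ΔS_gas = nR ln(V₂/V₁) = 2.78 × 8.314 × ln(114/31.9) = 29.4 J/K.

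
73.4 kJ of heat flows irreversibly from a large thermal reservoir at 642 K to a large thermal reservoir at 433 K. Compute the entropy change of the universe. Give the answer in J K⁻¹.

ΔS_hot = −Q/T_H = −73400/642 = -114.3 J/K and ΔS_cold = +Q/T_C = 73400/433 = 169.5 J/K.
ΔS_total = -114.3 + 169.5 = 55.2 J/K, positive as the second law requires.

ΔS_total = 55.2 J/K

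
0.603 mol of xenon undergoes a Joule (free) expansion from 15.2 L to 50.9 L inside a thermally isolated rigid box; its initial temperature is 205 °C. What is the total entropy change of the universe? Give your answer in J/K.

No heat is exchanged and no work is done, so the ideal-gas temperature stays constant.
Entropy is a state function; using a reversible isothermal path, ΔS_gas = nR ln(V₂/V₁) = 0.603 × 8.314 × ln(50.9/15.2) = 6.06 J/K.
The insulated surroundings exchange no heat, so ΔS_surr = 0 and ΔS_universe = ΔS_gas.

ΔS_universe = 6.06 J/K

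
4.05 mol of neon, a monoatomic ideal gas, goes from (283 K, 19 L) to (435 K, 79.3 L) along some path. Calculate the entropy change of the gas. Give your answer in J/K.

Entropy is a state function: ΔS = nC_V ln(T₂/T₁) + nR ln(V₂/V₁), with C_V = 3R/2 = 12.47 J mol⁻¹ K⁻¹ for a monoatomic ideal gas.
ΔS = 4.05 × [12.47 × ln(435/283) + 8.314 × ln(79.3/19)] = 69.8 J/K.

ΔS = 69.8 J/K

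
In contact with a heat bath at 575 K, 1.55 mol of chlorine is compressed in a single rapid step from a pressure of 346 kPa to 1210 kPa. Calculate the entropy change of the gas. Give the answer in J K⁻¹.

Entropy is a state function, so ΔS_gas depends only on the end states.
For an isothermal ideal gas ΔS_gas = nR ln(P₁/P₂) = 1.55 × 8.314 × ln(346/1210) = -16.1 J/K.

ΔS_gas = -16.1 J/K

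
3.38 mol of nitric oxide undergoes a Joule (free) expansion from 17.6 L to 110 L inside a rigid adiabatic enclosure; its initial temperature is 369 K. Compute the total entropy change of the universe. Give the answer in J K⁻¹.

ΔS_universe = 51.5 J/K

For an ideal gas in free expansion Q = 0 and W = 0, so T is unchanged.
Entropy is a state function; using a reversible isothermal path, ΔS_gas = nR ln(V₂/V₁) = 3.38 × 8.314 × ln(110/17.6) = 51.5 J/K.
The insulated surroundings exchange no heat, so ΔS_surr = 0 and ΔS_universe = ΔS_gas.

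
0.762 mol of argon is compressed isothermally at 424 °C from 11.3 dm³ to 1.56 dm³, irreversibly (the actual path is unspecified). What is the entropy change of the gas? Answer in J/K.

ΔS_gas = -12.5 J/K

Entropy is a state function, so ΔS_gas depends only on the end states.
For an isothermal ideal gas ΔS_gas = nR ln(V₂/V₁) = 0.762 × 8.314 × ln(1.56/11.3) = -12.5 J/K.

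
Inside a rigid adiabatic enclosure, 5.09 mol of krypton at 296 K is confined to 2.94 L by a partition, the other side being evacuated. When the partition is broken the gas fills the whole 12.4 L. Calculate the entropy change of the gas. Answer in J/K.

ΔS_gas = 60.9 J/K

No heat is exchanged and no work is done, so the ideal-gas temperature stays constant.
Entropy is a state function; using a reversible isothermal path, ΔS_gas = nR ln(V₂/V₁) = 5.09 × 8.314 × ln(12.4/2.94) = 60.9 J/K.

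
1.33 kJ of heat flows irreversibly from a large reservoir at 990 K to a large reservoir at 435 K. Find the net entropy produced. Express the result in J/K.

ΔS_hot = −Q/T_H = −1330/990 = -1.343 J/K and ΔS_cold = +Q/T_C = 1330/435 = 3.057 J/K.
ΔS_total = -1.343 + 3.057 = 1.71 J/K, positive as the second law requires.

ΔS_total = 1.71 J/K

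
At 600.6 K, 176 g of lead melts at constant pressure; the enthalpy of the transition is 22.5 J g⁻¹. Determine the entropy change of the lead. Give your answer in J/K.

ΔS = 6.59 J/K

Heat absorbed by the substance: Q = mL = 176 × 22.5 = 3960 J.
At constant T, ΔS = Q_rev/T = 3960 / 600.6 = 6.59 J/K.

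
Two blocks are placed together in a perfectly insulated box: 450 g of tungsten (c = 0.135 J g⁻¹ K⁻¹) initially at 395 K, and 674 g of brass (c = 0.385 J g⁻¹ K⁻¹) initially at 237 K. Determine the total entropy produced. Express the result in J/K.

Energy balance: T_f = (m₁c₁T₁ + m₂c₂T₂)/(m₁c₁ + m₂c₂) = 266.97 K.
ΔS₁ = m₁c₁ ln(T_f/T₁) = 60.75 × ln(266.97/395) = -23.8 J/K.
ΔS₂ = m₂c₂ ln(T_f/T₂) = 259.49 × ln(266.97/237) = 30.9 J/K.
ΔS_total = -23.8 + 30.9 = 7.1 J/K.

ΔS_total = 7.1 J/K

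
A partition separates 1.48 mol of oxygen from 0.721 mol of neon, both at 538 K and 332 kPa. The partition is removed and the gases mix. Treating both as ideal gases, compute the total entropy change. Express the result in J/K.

ΔS_mix = 11.6 J/K

Mole fractions: x_A = 1.48/2.2 = 0.672, x_B = 0.328.
ΔS_mix = −R(n_A ln x_A + n_B ln x_B) = −8.314 × (1.48 ln 0.672 + 0.721 ln 0.328) = 11.6 J/K.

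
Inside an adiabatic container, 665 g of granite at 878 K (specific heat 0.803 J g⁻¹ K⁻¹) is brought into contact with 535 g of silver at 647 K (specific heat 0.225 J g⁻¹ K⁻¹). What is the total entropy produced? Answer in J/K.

ΔS_total = 4.29 J/K

Energy balance: T_f = (m₁c₁T₁ + m₂c₂T₂)/(m₁c₁ + m₂c₂) = 835.51 K.
ΔS₁ = m₁c₁ ln(T_f/T₁) = 533.995 × ln(835.51/878) = -26.49 J/K.
ΔS₂ = m₂c₂ ln(T_f/T₂) = 120.375 × ln(835.51/647) = 30.78 J/K.
ΔS_total = -26.49 + 30.78 = 4.29 J/K.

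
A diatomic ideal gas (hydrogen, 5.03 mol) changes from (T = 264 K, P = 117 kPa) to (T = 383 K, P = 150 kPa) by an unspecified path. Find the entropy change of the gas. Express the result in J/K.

ΔS = 44.1 J/K

ΔS = nC_p ln(T₂/T₁) − nR ln(P₂/P₁), with C_p = 7R/2 = 29.1 J mol⁻¹ K⁻¹ for a diatomic ideal gas.
ΔS = 5.03 × [29.1 × ln(383/264) − 8.314 × ln(150/117)] = 44.1 J/K.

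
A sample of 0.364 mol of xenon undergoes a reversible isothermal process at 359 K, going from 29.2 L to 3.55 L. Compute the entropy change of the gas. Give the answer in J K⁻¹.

For an isothermal ideal gas ΔS_gas = nR ln(V₂/V₁) = 0.364 × 8.314 × ln(3.55/29.2) = -6.38 J/K.

ΔS_gas = -6.38 J/K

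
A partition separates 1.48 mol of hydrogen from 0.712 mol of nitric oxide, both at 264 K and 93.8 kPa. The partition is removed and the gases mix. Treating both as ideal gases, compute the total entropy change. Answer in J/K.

ΔS_mix = 11.5 J/K

Mole fractions: x_A = 1.48/2.19 = 0.675, x_B = 0.325.
ΔS_mix = −R(n_A ln x_A + n_B ln x_B) = −8.314 × (1.48 ln 0.675 + 0.712 ln 0.325) = 11.5 J/K.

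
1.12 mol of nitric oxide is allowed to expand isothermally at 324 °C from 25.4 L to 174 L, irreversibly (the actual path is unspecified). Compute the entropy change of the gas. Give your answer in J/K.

Entropy is a state function, so ΔS_gas depends only on the end states.
For an isothermal ideal gas ΔS_gas = nR ln(V₂/V₁) = 1.12 × 8.314 × ln(174/25.4) = 17.9 J/K.

ΔS_gas = 17.9 J/K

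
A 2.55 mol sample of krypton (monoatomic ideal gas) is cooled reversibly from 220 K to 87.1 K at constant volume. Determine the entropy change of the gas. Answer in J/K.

At constant volume, ΔS = nC_V ln(T₂/T₁) with C_V = 3R/2 = 12.47 J mol⁻¹ K⁻¹.
ΔS = 2.55 × 12.47 × ln(87.1/220) = -29.5 J/K.

ΔS = -29.5 J/K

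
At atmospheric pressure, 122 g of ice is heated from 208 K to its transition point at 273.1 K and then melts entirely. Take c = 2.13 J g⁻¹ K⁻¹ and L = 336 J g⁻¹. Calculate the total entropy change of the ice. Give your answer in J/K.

ΔS = 221 J/K

Warming step: ΔS₁ = m c ln(T_tr/T_i) = 122 × 2.13 × ln(273.1/208) = 70.76 J/K.
Phase change: ΔS₂ = +mL/T_tr = 122 × 336 / 273.1 = 150.1 J/K.
ΔS_total = (70.76) + (150.1) = 221 J/K.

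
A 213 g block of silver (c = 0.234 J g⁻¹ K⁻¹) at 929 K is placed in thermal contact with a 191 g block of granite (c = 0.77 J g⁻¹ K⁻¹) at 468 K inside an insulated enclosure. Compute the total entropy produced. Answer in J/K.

Energy balance: T_f = (m₁c₁T₁ + m₂c₂T₂)/(m₁c₁ + m₂c₂) = 584.69 K.
ΔS₁ = m₁c₁ ln(T_f/T₁) = 49.842 × ln(584.69/929) = -23.08 J/K.
ΔS₂ = m₂c₂ ln(T_f/T₂) = 147.07 × ln(584.69/468) = 32.74 J/K.
ΔS_total = -23.08 + 32.74 = 9.66 J/K.

ΔS_total = 9.66 J/K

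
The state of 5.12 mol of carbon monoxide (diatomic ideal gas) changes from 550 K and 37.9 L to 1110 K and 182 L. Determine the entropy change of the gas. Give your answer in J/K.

ΔS = 142 J/K

Entropy is a state function: ΔS = nC_V ln(T₂/T₁) + nR ln(V₂/V₁), with C_V = 5R/2 = 20.79 J mol⁻¹ K⁻¹ for a diatomic ideal gas.
ΔS = 5.12 × [20.79 × ln(1110/550) + 8.314 × ln(182/37.9)] = 142 J/K.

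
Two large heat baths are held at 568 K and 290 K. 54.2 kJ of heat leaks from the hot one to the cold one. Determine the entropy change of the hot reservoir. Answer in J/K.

The hot reservoir loses heat Q, so ΔS_hot = −Q/T_H = −54200/568 = -95.4 J/K.

ΔS_hot = -95.4 J/K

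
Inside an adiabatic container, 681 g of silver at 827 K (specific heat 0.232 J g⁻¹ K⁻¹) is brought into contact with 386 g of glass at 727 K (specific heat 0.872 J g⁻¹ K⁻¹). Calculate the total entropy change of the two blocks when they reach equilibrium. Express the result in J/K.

ΔS_total = 0.906 J/K

Energy balance: T_f = (m₁c₁T₁ + m₂c₂T₂)/(m₁c₁ + m₂c₂) = 758.94 K.
ΔS₁ = m₁c₁ ln(T_f/T₁) = 157.992 × ln(758.94/827) = -13.568 J/K.
ΔS₂ = m₂c₂ ln(T_f/T₂) = 336.592 × ln(758.94/727) = 14.474 J/K.
ΔS_total = -13.568 + 14.474 = 0.906 J/K.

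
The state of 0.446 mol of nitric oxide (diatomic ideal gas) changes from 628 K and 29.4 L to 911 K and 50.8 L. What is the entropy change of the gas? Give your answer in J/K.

Entropy is a state function: ΔS = nC_V ln(T₂/T₁) + nR ln(V₂/V₁), with C_V = 5R/2 = 20.79 J mol⁻¹ K⁻¹ for a diatomic ideal gas.
ΔS = 0.446 × [20.79 × ln(911/628) + 8.314 × ln(50.8/29.4)] = 5.48 J/K.

ΔS = 5.48 J/K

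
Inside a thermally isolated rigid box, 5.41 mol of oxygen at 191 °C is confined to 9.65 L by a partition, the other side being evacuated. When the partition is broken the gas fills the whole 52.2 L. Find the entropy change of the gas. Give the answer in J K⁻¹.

ΔS_gas = 75.9 J/K

For an ideal gas in free expansion Q = 0 and W = 0, so T is unchanged.
Entropy is a state function; using a reversible isothermal path, ΔS_gas = nR ln(V₂/V₁) = 5.41 × 8.314 × ln(52.2/9.65) = 75.9 J/K.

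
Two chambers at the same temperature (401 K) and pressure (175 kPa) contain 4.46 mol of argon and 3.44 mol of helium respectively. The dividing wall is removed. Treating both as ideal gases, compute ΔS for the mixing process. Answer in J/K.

ΔS_mix = 45 J/K

Mole fractions: x_A = 4.46/7.9 = 0.565, x_B = 0.435.
ΔS_mix = −R(n_A ln x_A + n_B ln x_B) = −8.314 × (4.46 ln 0.565 + 3.44 ln 0.435) = 45 J/K.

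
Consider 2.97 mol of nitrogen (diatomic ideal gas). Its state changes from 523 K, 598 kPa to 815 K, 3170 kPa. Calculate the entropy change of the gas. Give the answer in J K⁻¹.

ΔS = nC_p ln(T₂/T₁) − nR ln(P₂/P₁), with C_p = 7R/2 = 29.1 J mol⁻¹ K⁻¹ for a diatomic ideal gas.
ΔS = 2.97 × [29.1 × ln(815/523) − 8.314 × ln(3170/598)] = -2.85 J/K.

ΔS = -2.85 J/K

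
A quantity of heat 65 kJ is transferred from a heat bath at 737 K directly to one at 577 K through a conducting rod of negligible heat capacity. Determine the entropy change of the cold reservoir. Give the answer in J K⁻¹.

The cold reservoir gains heat Q, so ΔS_cold = +Q/T_C = 65000/577 = 113 J/K.

ΔS_cold = 113 J/K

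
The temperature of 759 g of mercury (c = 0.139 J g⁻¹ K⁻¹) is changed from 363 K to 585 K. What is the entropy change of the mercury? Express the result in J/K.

ΔS = ∫dQ_rev/T = m c ln(T₂/T₁) = 759 × 0.139 × ln(585/363) = 50.3 J/K.

ΔS = 50.3 J/K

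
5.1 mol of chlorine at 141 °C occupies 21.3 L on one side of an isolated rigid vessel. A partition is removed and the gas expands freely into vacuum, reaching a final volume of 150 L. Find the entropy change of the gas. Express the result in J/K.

No heat is exchanged and no work is done, so the ideal-gas temperature stays constant.
Entropy is a state function; using a reversible isothermal path, ΔS_gas = nR ln(V₂/V₁) = 5.1 × 8.314 × ln(150/21.3) = 82.8 J/K.

ΔS_gas = 82.8 J/K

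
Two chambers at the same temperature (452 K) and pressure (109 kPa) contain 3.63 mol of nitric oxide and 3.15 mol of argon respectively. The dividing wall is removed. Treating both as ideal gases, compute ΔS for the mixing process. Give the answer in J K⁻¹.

ΔS_mix = 38.9 J/K

Mole fractions: x_A = 3.63/6.78 = 0.535, x_B = 0.465.
ΔS_mix = −R(n_A ln x_A + n_B ln x_B) = −8.314 × (3.63 ln 0.535 + 3.15 ln 0.465) = 38.9 J/K.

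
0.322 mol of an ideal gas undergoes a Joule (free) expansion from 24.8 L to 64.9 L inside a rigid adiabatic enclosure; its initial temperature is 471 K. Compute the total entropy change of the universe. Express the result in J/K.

For an ideal gas in free expansion Q = 0 and W = 0, so T is unchanged.
Entropy is a state function; using a reversible isothermal path, ΔS_gas = nR ln(V₂/V₁) = 0.322 × 8.314 × ln(64.9/24.8) = 2.58 J/K.
The insulated surroundings exchange no heat, so ΔS_surr = 0 and ΔS_universe = ΔS_gas.

ΔS_universe = 2.58 J/K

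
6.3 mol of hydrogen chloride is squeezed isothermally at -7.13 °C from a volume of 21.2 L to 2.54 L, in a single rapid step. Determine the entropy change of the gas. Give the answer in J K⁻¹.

Entropy is a state function, so ΔS_gas depends only on the end states.
For an isothermal ideal gas ΔS_gas = nR ln(V₂/V₁) = 6.3 × 8.314 × ln(2.54/21.2) = -111 J/K.

ΔS_gas = -111 J/K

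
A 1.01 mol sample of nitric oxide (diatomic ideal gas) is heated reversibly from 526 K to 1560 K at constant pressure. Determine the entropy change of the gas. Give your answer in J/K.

ΔS = 32 J/K

At constant pressure, ΔS = nC_p ln(T₂/T₁) with C_p = 7R/2 = 29.1 J mol⁻¹ K⁻¹.
ΔS = 1.01 × 29.1 × ln(1560/526) = 32 J/K.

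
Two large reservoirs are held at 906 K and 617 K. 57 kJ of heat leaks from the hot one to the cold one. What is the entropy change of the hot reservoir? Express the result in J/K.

The hot reservoir loses heat Q, so ΔS_hot = −Q/T_H = −57000/906 = -62.9 J/K.

ΔS_hot = -62.9 J/K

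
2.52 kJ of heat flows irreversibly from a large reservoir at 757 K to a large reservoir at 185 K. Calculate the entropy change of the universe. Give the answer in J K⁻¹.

ΔS_hot = −Q/T_H = −2520/757 = -3.329 J/K and ΔS_cold = +Q/T_C = 2520/185 = 13.62 J/K.
ΔS_total = -3.329 + 13.62 = 10.3 J/K, positive as the second law requires.

ΔS_total = 10.3 J/K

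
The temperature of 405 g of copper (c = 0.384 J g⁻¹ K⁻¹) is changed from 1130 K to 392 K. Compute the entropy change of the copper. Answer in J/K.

ΔS = -165 J/K

ΔS = ∫dQ_rev/T = m c ln(T₂/T₁) = 405 × 0.384 × ln(392/1130) = -165 J/K.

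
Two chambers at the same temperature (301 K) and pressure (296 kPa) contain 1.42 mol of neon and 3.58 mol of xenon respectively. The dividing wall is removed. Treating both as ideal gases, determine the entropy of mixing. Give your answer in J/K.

ΔS_mix = 24.8 J/K

Mole fractions: x_A = 1.42/5 = 0.284, x_B = 0.716.
ΔS_mix = −R(n_A ln x_A + n_B ln x_B) = −8.314 × (1.42 ln 0.284 + 3.58 ln 0.716) = 24.8 J/K.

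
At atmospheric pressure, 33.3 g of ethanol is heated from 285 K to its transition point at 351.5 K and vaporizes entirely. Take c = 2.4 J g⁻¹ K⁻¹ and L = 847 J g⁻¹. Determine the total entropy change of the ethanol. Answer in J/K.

ΔS = 97 J/K

Warming step: ΔS₁ = m c ln(T_tr/T_i) = 33.3 × 2.4 × ln(351.5/285) = 16.76 J/K.
Phase change: ΔS₂ = +mL/T_tr = 33.3 × 847 / 351.5 = 80.24 J/K.
ΔS_total = (16.76) + (80.24) = 97 J/K.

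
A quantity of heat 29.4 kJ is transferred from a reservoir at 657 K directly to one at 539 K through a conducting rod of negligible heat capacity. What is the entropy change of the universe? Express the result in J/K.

ΔS_hot = −Q/T_H = −29400/657 = -44.75 J/K and ΔS_cold = +Q/T_C = 29400/539 = 54.55 J/K.
ΔS_total = -44.75 + 54.55 = 9.8 J/K, positive as the second law requires.

ΔS_total = 9.8 J/K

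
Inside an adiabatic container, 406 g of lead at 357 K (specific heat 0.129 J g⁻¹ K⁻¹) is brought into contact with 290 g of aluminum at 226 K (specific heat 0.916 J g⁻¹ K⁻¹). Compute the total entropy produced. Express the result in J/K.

ΔS_total = 5.05 J/K

Energy balance: T_f = (m₁c₁T₁ + m₂c₂T₂)/(m₁c₁ + m₂c₂) = 247.57 K.
ΔS₁ = m₁c₁ ln(T_f/T₁) = 52.374 × ln(247.57/357) = -19.17 J/K.
ΔS₂ = m₂c₂ ln(T_f/T₂) = 265.64 × ln(247.57/226) = 24.22 J/K.
ΔS_total = -19.17 + 24.22 = 5.05 J/K.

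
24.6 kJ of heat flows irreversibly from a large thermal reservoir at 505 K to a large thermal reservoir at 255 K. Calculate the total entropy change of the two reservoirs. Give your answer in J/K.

ΔS_hot = −Q/T_H = −24600/505 = -48.71 J/K and ΔS_cold = +Q/T_C = 24600/255 = 96.47 J/K.
ΔS_total = -48.71 + 96.47 = 47.8 J/K, positive as the second law requires.

ΔS_total = 47.8 J/K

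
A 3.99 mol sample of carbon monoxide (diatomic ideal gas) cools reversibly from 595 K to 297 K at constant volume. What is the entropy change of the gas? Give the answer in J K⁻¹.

At constant volume, ΔS = nC_V ln(T₂/T₁) with C_V = 5R/2 = 20.79 J mol⁻¹ K⁻¹.
ΔS = 3.99 × 20.79 × ln(297/595) = -57.6 J/K.

ΔS = -57.6 J/K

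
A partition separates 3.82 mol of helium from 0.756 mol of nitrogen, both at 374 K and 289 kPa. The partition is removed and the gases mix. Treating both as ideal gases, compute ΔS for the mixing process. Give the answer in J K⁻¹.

Mole fractions: x_A = 3.82/4.58 = 0.835, x_B = 0.165.
ΔS_mix = −R(n_A ln x_A + n_B ln x_B) = −8.314 × (3.82 ln 0.835 + 0.756 ln 0.165) = 17.1 J/K.

ΔS_mix = 17.1 J/K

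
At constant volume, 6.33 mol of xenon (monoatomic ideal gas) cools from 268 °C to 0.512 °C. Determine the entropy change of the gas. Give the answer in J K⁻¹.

In kelvin: T₁ = 541.15 K, T₂ = 273.662 K. At constant volume, ΔS = nC_V ln(T₂/T₁) with C_V = 3R/2 = 12.47 J mol⁻¹ K⁻¹.
ΔS = 6.33 × 12.47 × ln(273.662/541.15) = -53.8 J/K.

ΔS = -53.8 J/K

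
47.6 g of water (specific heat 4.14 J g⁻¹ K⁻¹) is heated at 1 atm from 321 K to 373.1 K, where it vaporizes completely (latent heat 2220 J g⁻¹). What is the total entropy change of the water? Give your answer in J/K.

ΔS = 313 J/K

Warming step: ΔS₁ = m c ln(T_tr/T_i) = 47.6 × 4.14 × ln(373.1/321) = 29.64 J/K.
Phase change: ΔS₂ = +mL/T_tr = 47.6 × 2220 / 373.1 = 283.2 J/K.
ΔS_total = (29.64) + (283.2) = 313 J/K.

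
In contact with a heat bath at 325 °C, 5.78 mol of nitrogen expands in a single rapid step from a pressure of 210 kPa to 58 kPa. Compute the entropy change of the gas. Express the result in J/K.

ΔS_gas = 61.8 J/K

Entropy is a state function, so ΔS_gas depends only on the end states.
For an isothermal ideal gas ΔS_gas = nR ln(P₁/P₂) = 5.78 × 8.314 × ln(210/58) = 61.8 J/K.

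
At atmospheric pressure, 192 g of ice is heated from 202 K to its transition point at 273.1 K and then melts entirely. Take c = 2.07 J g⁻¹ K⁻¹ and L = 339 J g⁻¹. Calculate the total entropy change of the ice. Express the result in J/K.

Warming step: ΔS₁ = m c ln(T_tr/T_i) = 192 × 2.07 × ln(273.1/202) = 119.9 J/K.
Phase change: ΔS₂ = +mL/T_tr = 192 × 339 / 273.1 = 238.3 J/K.
ΔS_total = (119.9) + (238.3) = 358 J/K.

ΔS = 358 J/K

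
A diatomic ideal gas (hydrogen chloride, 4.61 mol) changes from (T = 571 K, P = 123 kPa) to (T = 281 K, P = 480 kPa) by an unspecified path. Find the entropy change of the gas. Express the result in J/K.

ΔS = nC_p ln(T₂/T₁) − nR ln(P₂/P₁), with C_p = 7R/2 = 29.1 J mol⁻¹ K⁻¹ for a diatomic ideal gas.
ΔS = 4.61 × [29.1 × ln(281/571) − 8.314 × ln(480/123)] = -147 J/K.

ΔS = -147 J/K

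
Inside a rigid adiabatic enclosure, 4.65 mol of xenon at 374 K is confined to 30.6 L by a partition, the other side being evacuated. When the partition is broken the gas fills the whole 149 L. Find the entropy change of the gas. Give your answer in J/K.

ΔS_gas = 61.2 J/K

No heat is exchanged and no work is done, so the ideal-gas temperature stays constant.
Entropy is a state function; using a reversible isothermal path, ΔS_gas = nR ln(V₂/V₁) = 4.65 × 8.314 × ln(149/30.6) = 61.2 J/K.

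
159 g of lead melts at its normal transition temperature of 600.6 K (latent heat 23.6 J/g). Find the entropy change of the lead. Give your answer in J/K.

ΔS = 6.25 J/K

Heat absorbed by the substance: Q = mL = 159 × 23.6 = 3752.4 J.
At constant T, ΔS = Q_rev/T = 3752.4 / 600.6 = 6.25 J/K.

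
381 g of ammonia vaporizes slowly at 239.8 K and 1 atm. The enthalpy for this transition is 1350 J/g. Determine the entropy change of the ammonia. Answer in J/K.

Heat absorbed by the substance: Q = mL = 381 × 1350 = 514350 J.
At constant T, ΔS = Q_rev/T = 514350 / 239.8 = 2140 J/K.

ΔS = 2140 J/K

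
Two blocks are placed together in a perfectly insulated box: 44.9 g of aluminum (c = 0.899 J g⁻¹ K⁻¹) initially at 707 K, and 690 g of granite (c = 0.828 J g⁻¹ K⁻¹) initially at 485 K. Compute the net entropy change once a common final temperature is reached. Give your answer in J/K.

ΔS_total = 2.99 J/K

Energy balance: T_f = (m₁c₁T₁ + m₂c₂T₂)/(m₁c₁ + m₂c₂) = 499.65 K.
ΔS₁ = m₁c₁ ln(T_f/T₁) = 40.3651 × ln(499.65/707) = -14.01 J/K.
ΔS₂ = m₂c₂ ln(T_f/T₂) = 571.32 × ln(499.65/485) = 17 J/K.
ΔS_total = -14.01 + 17 = 2.99 J/K.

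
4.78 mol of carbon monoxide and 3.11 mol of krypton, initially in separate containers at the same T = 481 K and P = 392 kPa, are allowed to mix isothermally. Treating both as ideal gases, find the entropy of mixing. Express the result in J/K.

ΔS_mix = 44 J/K

Mole fractions: x_A = 4.78/7.89 = 0.606, x_B = 0.394.
ΔS_mix = −R(n_A ln x_A + n_B ln x_B) = −8.314 × (4.78 ln 0.606 + 3.11 ln 0.394) = 44 J/K.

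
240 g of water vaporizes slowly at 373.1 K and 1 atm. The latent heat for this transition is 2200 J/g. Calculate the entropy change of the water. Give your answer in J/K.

ΔS = 1420 J/K

Heat absorbed by the substance: Q = mL = 240 × 2200 = 528000 J.
At constant T, ΔS = Q_rev/T = 528000 / 373.1 = 1420 J/K.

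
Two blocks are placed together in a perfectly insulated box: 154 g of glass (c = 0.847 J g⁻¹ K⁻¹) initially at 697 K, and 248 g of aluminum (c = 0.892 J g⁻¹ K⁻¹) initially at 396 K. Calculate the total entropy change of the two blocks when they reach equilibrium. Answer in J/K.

Energy balance: T_f = (m₁c₁T₁ + m₂c₂T₂)/(m₁c₁ + m₂c₂) = 507.65 K.
ΔS₁ = m₁c₁ ln(T_f/T₁) = 130.438 × ln(507.65/697) = -41.35 J/K.
ΔS₂ = m₂c₂ ln(T_f/T₂) = 221.216 × ln(507.65/396) = 54.94 J/K.
ΔS_total = -41.35 + 54.94 = 13.6 J/K.

ΔS_total = 13.6 J/K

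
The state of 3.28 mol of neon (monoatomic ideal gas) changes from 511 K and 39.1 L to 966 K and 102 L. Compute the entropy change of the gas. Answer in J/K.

Entropy is a state function: ΔS = nC_V ln(T₂/T₁) + nR ln(V₂/V₁), with C_V = 3R/2 = 12.47 J mol⁻¹ K⁻¹ for a monoatomic ideal gas.
ΔS = 3.28 × [12.47 × ln(966/511) + 8.314 × ln(102/39.1)] = 52.2 J/K.

ΔS = 52.2 J/K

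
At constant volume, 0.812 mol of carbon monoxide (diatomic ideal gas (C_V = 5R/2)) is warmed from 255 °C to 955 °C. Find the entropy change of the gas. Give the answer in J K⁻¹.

ΔS = 14.2 J/K

In kelvin: T₁ = 528.15 K, T₂ = 1228.15 K. At constant volume, ΔS = nC_V ln(T₂/T₁) with C_V = 5R/2 = 20.79 J mol⁻¹ K⁻¹.
ΔS = 0.812 × 20.79 × ln(1228.15/528.15) = 14.2 J/K.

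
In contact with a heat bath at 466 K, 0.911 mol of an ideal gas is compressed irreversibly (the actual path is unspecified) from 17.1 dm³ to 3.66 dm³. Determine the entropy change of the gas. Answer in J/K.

ΔS_gas = -11.7 J/K

Entropy is a state function, so ΔS_gas depends only on the end states.
For an isothermal ideal gas ΔS_gas = nR ln(V₂/V₁) = 0.911 × 8.314 × ln(3.66/17.1) = -11.7 J/K.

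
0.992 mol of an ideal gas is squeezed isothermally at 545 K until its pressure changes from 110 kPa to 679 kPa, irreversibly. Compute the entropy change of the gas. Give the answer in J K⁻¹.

Entropy is a state function, so ΔS_gas depends only on the end states.
For an isothermal ideal gas ΔS_gas = nR ln(P₁/P₂) = 0.992 × 8.314 × ln(110/679) = -15 J/K.

ΔS_gas = -15 J/K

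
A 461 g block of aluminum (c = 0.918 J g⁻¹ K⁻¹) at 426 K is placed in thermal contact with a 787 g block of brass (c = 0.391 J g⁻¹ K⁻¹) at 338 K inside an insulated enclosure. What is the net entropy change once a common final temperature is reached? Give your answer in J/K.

ΔS_total = 4.7 J/K

Energy balance: T_f = (m₁c₁T₁ + m₂c₂T₂)/(m₁c₁ + m₂c₂) = 388.95 K.
ΔS₁ = m₁c₁ ln(T_f/T₁) = 423.198 × ln(388.95/426) = -38.504 J/K.
ΔS₂ = m₂c₂ ln(T_f/T₂) = 307.717 × ln(388.95/338) = 43.206 J/K.
ΔS_total = -38.504 + 43.206 = 4.7 J/K.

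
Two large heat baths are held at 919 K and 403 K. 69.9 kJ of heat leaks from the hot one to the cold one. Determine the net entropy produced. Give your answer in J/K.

ΔS_total = 97.4 J/K

ΔS_hot = −Q/T_H = −69900/919 = -76.061 J/K and ΔS_cold = +Q/T_C = 69900/403 = 173.45 J/K.
ΔS_total = -76.061 + 173.45 = 97.4 J/K, positive as the second law requires.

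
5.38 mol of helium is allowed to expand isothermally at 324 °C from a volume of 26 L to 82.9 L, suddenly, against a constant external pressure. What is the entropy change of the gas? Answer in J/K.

ΔS_gas = 51.9 J/K

Entropy is a state function, so ΔS_gas depends only on the end states.
For an isothermal ideal gas ΔS_gas = nR ln(V₂/V₁) = 5.38 × 8.314 × ln(82.9/26) = 51.9 J/K.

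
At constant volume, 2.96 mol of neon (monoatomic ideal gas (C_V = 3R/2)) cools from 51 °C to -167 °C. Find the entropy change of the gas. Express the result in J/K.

ΔS = -41.2 J/K

In kelvin: T₁ = 324.15 K, T₂ = 106.15 K. At constant volume, ΔS = nC_V ln(T₂/T₁) with C_V = 3R/2 = 12.47 J mol⁻¹ K⁻¹.
ΔS = 2.96 × 12.47 × ln(106.15/324.15) = -41.2 J/K.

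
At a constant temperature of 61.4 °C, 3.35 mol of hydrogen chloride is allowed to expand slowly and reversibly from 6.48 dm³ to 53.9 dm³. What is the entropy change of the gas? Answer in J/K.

For an isothermal ideal gas ΔS_gas = nR ln(V₂/V₁) = 3.35 × 8.314 × ln(53.9/6.48) = 59 J/K.

ΔS_gas = 59 J/K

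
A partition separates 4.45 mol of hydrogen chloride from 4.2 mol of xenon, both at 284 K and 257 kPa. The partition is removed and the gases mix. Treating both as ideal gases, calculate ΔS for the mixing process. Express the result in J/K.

ΔS_mix = 49.8 J/K

Mole fractions: x_A = 4.45/8.65 = 0.514, x_B = 0.486.
ΔS_mix = −R(n_A ln x_A + n_B ln x_B) = −8.314 × (4.45 ln 0.514 + 4.2 ln 0.486) = 49.8 J/K.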